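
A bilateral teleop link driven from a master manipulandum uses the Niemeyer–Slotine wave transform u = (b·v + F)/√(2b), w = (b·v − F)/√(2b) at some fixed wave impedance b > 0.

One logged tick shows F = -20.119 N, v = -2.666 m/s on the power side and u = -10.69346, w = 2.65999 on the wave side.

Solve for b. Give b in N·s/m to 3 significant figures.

b = 4.54 N·s/m

u + w = -8.03347;  u + w = √(2b)·v, so √(2b) = -8.03347/(-2.666) = 3.01330.
b = (√(2b))²/2 = 9.08000/2 = 4.54000.
(Check via u − w = 2F/√(2b): u − w = -13.35345, 2F/√(2b) = -13.35345.)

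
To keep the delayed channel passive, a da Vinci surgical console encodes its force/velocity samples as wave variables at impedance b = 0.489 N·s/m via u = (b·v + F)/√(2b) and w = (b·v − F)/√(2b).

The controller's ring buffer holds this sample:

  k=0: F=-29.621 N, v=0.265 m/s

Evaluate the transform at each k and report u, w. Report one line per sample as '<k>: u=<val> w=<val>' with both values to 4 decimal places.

k=0: b·v=0.489×0.265=0.1296; √(2b)=0.9889; u=(0.1296+(-29.621))/0.9889=-29.8213, w=(0.1296−(-29.621))/0.9889=30.0833

0: u=-29.8213 w=30.0833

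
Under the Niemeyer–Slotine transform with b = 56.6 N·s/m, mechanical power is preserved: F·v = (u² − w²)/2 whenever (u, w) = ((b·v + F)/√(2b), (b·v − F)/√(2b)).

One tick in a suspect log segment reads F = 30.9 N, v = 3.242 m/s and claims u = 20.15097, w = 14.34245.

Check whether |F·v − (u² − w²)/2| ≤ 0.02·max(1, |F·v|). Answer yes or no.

F·v = 30.9×3.242 = 100.17780 W.
(u² − w²)/2 = (406.06159 − 205.70587)/2 = 100.17786 W.
|Δ| = 0.00006;  2% of max(1, |F·v|) = 2.00356.

yes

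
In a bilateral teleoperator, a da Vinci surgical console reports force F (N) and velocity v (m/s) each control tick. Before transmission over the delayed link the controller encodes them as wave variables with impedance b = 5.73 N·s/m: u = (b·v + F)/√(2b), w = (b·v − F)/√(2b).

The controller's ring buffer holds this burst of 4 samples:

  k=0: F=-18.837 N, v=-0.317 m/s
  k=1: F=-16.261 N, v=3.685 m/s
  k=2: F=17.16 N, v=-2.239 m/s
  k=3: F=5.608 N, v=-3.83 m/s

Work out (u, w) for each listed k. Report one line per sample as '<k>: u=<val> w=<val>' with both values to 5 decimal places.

k=0: b·v=5.73×(-0.317)=-1.81641; √(2b)=3.38526; u=(-1.81641+(-18.837))/3.38526=-6.10098, w=(-1.81641−(-18.837))/3.38526=5.02785
k=1: b·v=5.73×3.685=21.11505; √(2b)=3.38526; u=(21.11505+(-16.261))/3.38526=1.43388, w=(21.11505−(-16.261))/3.38526=11.04081
k=2: b·v=5.73×(-2.239)=-12.82947; √(2b)=3.38526; u=(-12.82947+17.16)/3.38526=1.27923, w=(-12.82947−17.16)/3.38526=-8.85883
k=3: b·v=5.73×(-3.83)=-21.94590; √(2b)=3.38526; u=(-21.94590+5.608)/3.38526=-4.82618, w=(-21.94590−5.608)/3.38526=-8.13937

0: u=-6.10098 w=5.02785
1: u=1.43388 w=11.04081
2: u=1.27923 w=-8.85883
3: u=-4.82618 w=-8.13937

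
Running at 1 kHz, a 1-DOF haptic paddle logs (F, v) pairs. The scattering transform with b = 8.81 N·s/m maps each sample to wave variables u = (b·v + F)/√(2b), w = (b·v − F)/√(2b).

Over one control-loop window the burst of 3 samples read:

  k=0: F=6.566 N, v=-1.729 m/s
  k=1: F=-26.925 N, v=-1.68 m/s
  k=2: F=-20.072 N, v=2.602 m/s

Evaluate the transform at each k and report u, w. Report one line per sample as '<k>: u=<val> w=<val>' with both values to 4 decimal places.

0: u=-2.0646 w=-5.1931
1: u=-9.9404 w=2.8884
2: u=0.6793 w=10.2429

k=0: b·v=8.81×(-1.729)=-15.2325; √(2b)=4.1976; u=(-15.2325+6.566)/4.1976=-2.0646, w=(-15.2325−6.566)/4.1976=-5.1931
k=1: b·v=8.81×(-1.68)=-14.8008; √(2b)=4.1976; u=(-14.8008+(-26.925))/4.1976=-9.9404, w=(-14.8008−(-26.925))/4.1976=2.8884
k=2: b·v=8.81×2.602=22.9236; √(2b)=4.1976; u=(22.9236+(-20.072))/4.1976=0.6793, w=(22.9236−(-20.072))/4.1976=10.2429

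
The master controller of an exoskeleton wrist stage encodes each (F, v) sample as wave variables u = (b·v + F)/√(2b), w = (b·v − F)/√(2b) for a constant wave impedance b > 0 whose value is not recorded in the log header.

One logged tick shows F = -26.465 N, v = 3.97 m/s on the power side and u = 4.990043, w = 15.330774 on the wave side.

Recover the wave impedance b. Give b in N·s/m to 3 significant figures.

b = 13.1 N·s/m

u + w = 20.320817;  u + w = √(2b)·v, so √(2b) = 20.320817/3.97 = 5.118594.
b = (√(2b))²/2 = 26.200001/2 = 13.100001.
(Check via u − w = 2F/√(2b): u − w = -10.340731, 2F/√(2b) = -10.340731.)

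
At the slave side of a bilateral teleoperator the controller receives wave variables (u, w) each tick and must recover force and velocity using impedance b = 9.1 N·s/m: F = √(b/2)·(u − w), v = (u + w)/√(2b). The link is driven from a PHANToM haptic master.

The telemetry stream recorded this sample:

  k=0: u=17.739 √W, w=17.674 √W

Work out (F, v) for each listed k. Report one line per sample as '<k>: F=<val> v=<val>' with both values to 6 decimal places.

0: F=0.138650 v=8.300935

k=0: u−w=0.065000, u+w=35.413000; √(b/2)=2.133073, √(2b)=4.266146; F=2.133073×0.065=0.138650, v=35.413000/4.266146=8.300935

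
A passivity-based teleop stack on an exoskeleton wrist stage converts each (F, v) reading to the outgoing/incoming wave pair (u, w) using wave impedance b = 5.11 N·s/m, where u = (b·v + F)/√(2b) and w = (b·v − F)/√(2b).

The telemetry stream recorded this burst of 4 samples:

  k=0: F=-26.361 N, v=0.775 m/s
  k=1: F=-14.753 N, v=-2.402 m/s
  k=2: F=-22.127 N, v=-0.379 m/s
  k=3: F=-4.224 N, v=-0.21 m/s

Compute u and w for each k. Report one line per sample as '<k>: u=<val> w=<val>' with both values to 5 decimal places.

k=0: b·v=5.11×0.775=3.96025; √(2b)=3.19687; u=(3.96025+(-26.361))/3.19687=-7.00708, w=(3.96025−(-26.361))/3.19687=9.48466
k=1: b·v=5.11×(-2.402)=-12.27422; √(2b)=3.19687; u=(-12.27422+(-14.753))/3.19687=-8.45427, w=(-12.27422−(-14.753))/3.19687=0.77538
k=2: b·v=5.11×(-0.379)=-1.93669; √(2b)=3.19687; u=(-1.93669+(-22.127))/3.19687=-7.52726, w=(-1.93669−(-22.127))/3.19687=6.31564
k=3: b·v=5.11×(-0.21)=-1.07310; √(2b)=3.19687; u=(-1.07310+(-4.224))/3.19687=-1.65696, w=(-1.07310−(-4.224))/3.19687=0.98562

0: u=-7.00708 w=9.48466
1: u=-8.45427 w=0.77538
2: u=-7.52726 w=6.31564
3: u=-1.65696 w=0.98562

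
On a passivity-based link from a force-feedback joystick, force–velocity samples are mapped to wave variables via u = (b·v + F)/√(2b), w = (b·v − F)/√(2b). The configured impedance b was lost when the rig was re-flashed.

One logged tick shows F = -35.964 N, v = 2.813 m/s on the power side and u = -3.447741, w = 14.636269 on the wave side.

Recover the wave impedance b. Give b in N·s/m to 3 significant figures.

u + w = 11.188528;  u + w = √(2b)·v, so √(2b) = 11.188528/2.813 = 3.977436.
b = (√(2b))²/2 = 15.819999/2 = 7.909999.
(Check via u − w = 2F/√(2b): u − w = -18.084010, 2F/√(2b) = -18.084011.)

b = 7.91 N·s/m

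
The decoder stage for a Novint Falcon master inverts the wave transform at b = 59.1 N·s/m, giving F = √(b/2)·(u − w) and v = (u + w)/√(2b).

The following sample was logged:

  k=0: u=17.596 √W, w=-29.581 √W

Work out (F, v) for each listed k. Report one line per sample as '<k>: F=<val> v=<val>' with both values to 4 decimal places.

0: F=256.4538 v=-1.1024

k=0: u−w=47.1770, u+w=-11.9850; √(b/2)=5.4360, √(2b)=10.8720; F=5.4360×47.177=256.4538, v=-11.9850/10.8720=-1.1024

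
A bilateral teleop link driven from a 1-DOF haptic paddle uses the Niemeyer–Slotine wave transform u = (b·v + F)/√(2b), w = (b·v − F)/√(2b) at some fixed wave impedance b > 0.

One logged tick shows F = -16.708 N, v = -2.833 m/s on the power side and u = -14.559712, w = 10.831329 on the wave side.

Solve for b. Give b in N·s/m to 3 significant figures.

b = 0.866 N·s/m

u + w = -3.728383;  u + w = √(2b)·v, so √(2b) = -3.728383/(-2.833) = 1.316055.
b = (√(2b))²/2 = 1.732000/2 = 0.866000.
(Check via u − w = 2F/√(2b): u − w = -25.391041, 2F/√(2b) = -25.391042.)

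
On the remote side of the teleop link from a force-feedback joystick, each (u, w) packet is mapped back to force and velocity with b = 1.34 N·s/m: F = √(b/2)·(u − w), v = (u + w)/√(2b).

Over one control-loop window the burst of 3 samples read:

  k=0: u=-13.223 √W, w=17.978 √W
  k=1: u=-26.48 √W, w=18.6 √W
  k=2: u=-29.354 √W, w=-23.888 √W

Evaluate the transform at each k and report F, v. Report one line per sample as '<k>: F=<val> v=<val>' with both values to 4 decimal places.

k=0: u−w=-31.2010, u+w=4.7550; √(b/2)=0.8185, √(2b)=1.6371; F=0.8185×(-31.201)=-25.5391, v=4.7550/1.6371=2.9046
k=1: u−w=-45.0800, u+w=-7.8800; √(b/2)=0.8185, √(2b)=1.6371; F=0.8185×(-45.08)=-36.8996, v=-7.8800/1.6371=-4.8135
k=2: u−w=-5.4660, u+w=-53.2420; √(b/2)=0.8185, √(2b)=1.6371; F=0.8185×(-5.466)=-4.4741, v=-53.2420/1.6371=-32.5227

0: F=-25.5391 v=2.9046
1: F=-36.8996 v=-4.8135
2: F=-4.4741 v=-32.5227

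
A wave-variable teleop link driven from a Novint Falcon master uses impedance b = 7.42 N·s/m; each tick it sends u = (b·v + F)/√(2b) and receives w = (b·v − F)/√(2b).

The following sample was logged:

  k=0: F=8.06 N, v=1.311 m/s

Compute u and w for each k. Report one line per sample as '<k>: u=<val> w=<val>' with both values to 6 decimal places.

0: u=4.617436 w=0.432893

k=0: b·v=7.42×1.311=9.727620; √(2b)=3.852272; u=(9.727620+8.06)/3.852272=4.617436, w=(9.727620−8.06)/3.852272=0.432893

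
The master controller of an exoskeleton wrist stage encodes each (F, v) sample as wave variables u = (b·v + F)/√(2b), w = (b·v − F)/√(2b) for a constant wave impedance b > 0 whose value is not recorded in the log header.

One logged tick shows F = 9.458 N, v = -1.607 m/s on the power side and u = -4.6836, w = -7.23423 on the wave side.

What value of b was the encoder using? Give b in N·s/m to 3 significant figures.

u + w = -11.9178;  u + w = √(2b)·v, so √(2b) = -11.9178/(-1.607) = 7.4162.
b = (√(2b))²/2 = 55.0000/2 = 27.5000.
(Check via u − w = 2F/√(2b): u − w = 2.5506, 2F/√(2b) = 2.5506.)

b = 27.5 N·s/m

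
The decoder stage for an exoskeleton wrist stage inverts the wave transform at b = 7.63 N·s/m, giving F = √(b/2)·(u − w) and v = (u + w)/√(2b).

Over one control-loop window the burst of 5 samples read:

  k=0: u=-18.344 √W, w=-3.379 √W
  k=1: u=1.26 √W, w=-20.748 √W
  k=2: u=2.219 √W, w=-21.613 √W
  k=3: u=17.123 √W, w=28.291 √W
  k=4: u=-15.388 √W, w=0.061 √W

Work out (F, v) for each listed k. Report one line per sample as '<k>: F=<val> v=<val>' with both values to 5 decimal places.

0: F=-29.22968 v=-5.56087
1: F=42.98608 v=-4.98873
2: F=46.54872 v=-4.96467
3: F=-21.81337 v=11.62552
4: F=-30.17503 v=-3.92356

k=0: u−w=-14.96500, u+w=-21.72300; √(b/2)=1.95320, √(2b)=3.90640; F=1.95320×(-14.965)=-29.22968, v=-21.72300/3.90640=-5.56087
k=1: u−w=22.00800, u+w=-19.48800; √(b/2)=1.95320, √(2b)=3.90640; F=1.95320×22.008=42.98608, v=-19.48800/3.90640=-4.98873
k=2: u−w=23.83200, u+w=-19.39400; √(b/2)=1.95320, √(2b)=3.90640; F=1.95320×23.832=46.54872, v=-19.39400/3.90640=-4.96467
k=3: u−w=-11.16800, u+w=45.41400; √(b/2)=1.95320, √(2b)=3.90640; F=1.95320×(-11.168)=-21.81337, v=45.41400/3.90640=11.62552
k=4: u−w=-15.44900, u+w=-15.32700; √(b/2)=1.95320, √(2b)=3.90640; F=1.95320×(-15.449)=-30.17503, v=-15.32700/3.90640=-3.92356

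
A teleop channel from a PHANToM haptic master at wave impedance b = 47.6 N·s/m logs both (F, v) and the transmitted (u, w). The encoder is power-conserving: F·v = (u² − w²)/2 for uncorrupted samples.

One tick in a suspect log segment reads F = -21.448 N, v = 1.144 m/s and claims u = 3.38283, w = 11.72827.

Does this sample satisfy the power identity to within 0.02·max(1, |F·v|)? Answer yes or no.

no

F·v = (-21.448)×1.144 = -24.53651 W.
(u² − w²)/2 = (11.44354 − 137.55232)/2 = -63.05439 W.
|Δ| = 38.51788;  2% of max(1, |F·v|) = 0.49073.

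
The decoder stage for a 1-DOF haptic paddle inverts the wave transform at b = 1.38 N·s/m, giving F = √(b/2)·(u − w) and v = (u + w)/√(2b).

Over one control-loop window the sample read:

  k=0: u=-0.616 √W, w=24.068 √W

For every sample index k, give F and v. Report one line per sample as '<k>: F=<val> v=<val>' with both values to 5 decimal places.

k=0: u−w=-24.68400, u+w=23.45200; √(b/2)=0.83066, √(2b)=1.66132; F=0.83066×(-24.684)=-20.50407, v=23.45200/1.66132=14.11645

0: F=-20.50407 v=14.11645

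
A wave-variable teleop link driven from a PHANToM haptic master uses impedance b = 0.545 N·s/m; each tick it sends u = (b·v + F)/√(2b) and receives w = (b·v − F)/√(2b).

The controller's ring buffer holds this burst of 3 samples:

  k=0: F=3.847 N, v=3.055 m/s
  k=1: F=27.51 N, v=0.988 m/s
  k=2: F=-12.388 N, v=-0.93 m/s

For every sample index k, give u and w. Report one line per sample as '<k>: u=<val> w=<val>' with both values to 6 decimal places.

0: u=5.279515 w=-2.090001
1: u=26.865552 w=-25.834050
2: u=-12.351026 w=11.380078

k=0: b·v=0.545×3.055=1.664975; √(2b)=1.044031; u=(1.664975+3.847)/1.044031=5.279515, w=(1.664975−3.847)/1.044031=-2.090001
k=1: b·v=0.545×0.988=0.538460; √(2b)=1.044031; u=(0.538460+27.51)/1.044031=26.865552, w=(0.538460−27.51)/1.044031=-25.834050
k=2: b·v=0.545×(-0.93)=-0.506850; √(2b)=1.044031; u=(-0.506850+(-12.388))/1.044031=-12.351026, w=(-0.506850−(-12.388))/1.044031=11.380078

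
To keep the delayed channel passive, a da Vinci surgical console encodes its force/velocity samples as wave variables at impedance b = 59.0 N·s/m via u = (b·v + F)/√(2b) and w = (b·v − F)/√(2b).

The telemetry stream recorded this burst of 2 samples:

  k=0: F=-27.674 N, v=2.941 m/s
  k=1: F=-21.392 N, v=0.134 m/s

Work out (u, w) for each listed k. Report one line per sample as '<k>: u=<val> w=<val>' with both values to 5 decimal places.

k=0: b·v=59.0×2.941=173.51900; √(2b)=10.86278; u=(173.51900+(-27.674))/10.86278=13.42612, w=(173.51900−(-27.674))/10.86278=18.52132
k=1: b·v=59.0×0.134=7.90600; √(2b)=10.86278; u=(7.90600+(-21.392))/10.86278=-1.24149, w=(7.90600−(-21.392))/10.86278=2.69710

0: u=13.42612 w=18.52132
1: u=-1.24149 w=2.69710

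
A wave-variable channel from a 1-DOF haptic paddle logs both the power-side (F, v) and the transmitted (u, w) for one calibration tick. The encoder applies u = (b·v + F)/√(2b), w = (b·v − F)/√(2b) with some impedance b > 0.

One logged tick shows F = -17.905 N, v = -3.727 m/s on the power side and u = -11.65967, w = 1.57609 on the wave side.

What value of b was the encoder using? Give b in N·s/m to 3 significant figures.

u + w = -10.08358;  u + w = √(2b)·v, so √(2b) = -10.08358/(-3.727) = 2.70555.
b = (√(2b))²/2 = 7.31999/2 = 3.66000.
(Check via u − w = 2F/√(2b): u − w = -13.23576, 2F/√(2b) = -13.23576.)

b = 3.66 N·s/m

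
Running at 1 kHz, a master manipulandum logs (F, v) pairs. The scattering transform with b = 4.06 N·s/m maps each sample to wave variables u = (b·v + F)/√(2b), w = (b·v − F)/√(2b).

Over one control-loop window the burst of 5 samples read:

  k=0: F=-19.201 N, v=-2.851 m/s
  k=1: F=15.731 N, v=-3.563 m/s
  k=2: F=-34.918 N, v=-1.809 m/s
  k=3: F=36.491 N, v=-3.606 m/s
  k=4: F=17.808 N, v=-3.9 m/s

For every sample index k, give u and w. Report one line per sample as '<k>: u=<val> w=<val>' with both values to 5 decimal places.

k=0: b·v=4.06×(-2.851)=-11.57506; √(2b)=2.84956; u=(-11.57506+(-19.201))/2.84956=-10.80028, w=(-11.57506−(-19.201))/2.84956=2.67618
k=1: b·v=4.06×(-3.563)=-14.46578; √(2b)=2.84956; u=(-14.46578+15.731)/2.84956=0.44401, w=(-14.46578−15.731)/2.84956=-10.59699
k=2: b·v=4.06×(-1.809)=-7.34454; √(2b)=2.84956; u=(-7.34454+(-34.918))/2.84956=-14.83124, w=(-7.34454−(-34.918))/2.84956=9.67639
k=3: b·v=4.06×(-3.606)=-14.64036; √(2b)=2.84956; u=(-14.64036+36.491)/2.84956=7.66807, w=(-14.64036−36.491)/2.84956=-17.94359
k=4: b·v=4.06×(-3.9)=-15.83400; √(2b)=2.84956; u=(-15.83400+17.808)/2.84956=0.69274, w=(-15.83400−17.808)/2.84956=-11.80603

0: u=-10.80028 w=2.67618
1: u=0.44401 w=-10.59699
2: u=-14.83124 w=9.67639
3: u=7.66807 w=-17.94359
4: u=0.69274 w=-11.80603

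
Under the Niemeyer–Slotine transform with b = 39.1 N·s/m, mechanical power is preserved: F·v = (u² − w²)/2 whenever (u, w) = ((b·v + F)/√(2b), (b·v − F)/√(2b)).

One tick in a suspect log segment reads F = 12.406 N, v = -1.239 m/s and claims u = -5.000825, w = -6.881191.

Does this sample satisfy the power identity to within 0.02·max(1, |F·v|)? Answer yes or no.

no

F·v = 12.406×(-1.239) = -15.371034 W.
(u² − w²)/2 = (25.008251 − 47.350790)/2 = -11.171269 W.
|Δ| = 4.199765;  2% of max(1, |F·v|) = 0.307421.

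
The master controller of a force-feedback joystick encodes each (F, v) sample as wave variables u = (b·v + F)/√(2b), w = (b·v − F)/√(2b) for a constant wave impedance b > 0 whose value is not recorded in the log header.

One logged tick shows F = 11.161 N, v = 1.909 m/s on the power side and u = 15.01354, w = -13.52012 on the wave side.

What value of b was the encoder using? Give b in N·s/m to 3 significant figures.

b = 0.306 N·s/m

u + w = 1.49342;  u + w = √(2b)·v, so √(2b) = 1.49342/1.909 = 0.78230.
b = (√(2b))²/2 = 0.61200/2 = 0.30600.
(Check via u − w = 2F/√(2b): u − w = 28.53366, 2F/√(2b) = 28.53363.)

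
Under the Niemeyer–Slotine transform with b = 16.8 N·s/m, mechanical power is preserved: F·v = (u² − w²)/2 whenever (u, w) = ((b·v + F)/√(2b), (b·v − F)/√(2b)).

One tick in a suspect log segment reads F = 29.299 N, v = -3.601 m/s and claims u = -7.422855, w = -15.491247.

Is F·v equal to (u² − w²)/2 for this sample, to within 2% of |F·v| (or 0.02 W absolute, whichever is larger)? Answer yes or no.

F·v = 29.299×(-3.601) = -105.505699 W.
(u² − w²)/2 = (55.098776 − 239.978734)/2 = -92.439979 W.
|Δ| = 13.065720;  2% of max(1, |F·v|) = 2.110114.

no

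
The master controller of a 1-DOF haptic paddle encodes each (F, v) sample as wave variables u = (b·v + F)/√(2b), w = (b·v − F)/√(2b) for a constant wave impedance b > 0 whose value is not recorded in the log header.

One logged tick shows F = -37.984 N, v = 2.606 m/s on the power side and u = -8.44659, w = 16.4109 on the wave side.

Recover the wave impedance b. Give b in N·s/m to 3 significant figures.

b = 4.67 N·s/m

u + w = 7.9643;  u + w = √(2b)·v, so √(2b) = 7.9643/2.606 = 3.0561.
b = (√(2b))²/2 = 9.3400/2 = 4.6700.
(Check via u − w = 2F/√(2b): u − w = -24.8575, 2F/√(2b) = -24.8575.)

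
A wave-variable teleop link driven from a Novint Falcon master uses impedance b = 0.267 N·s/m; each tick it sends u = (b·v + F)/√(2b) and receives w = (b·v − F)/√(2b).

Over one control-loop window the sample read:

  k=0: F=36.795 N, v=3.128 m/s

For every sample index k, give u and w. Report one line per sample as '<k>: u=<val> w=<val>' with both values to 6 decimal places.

k=0: b·v=0.267×3.128=0.835176; √(2b)=0.730753; u=(0.835176+36.795)/0.730753=51.495066, w=(0.835176−36.795)/0.730753=-49.209271

0: u=51.495066 w=-49.209271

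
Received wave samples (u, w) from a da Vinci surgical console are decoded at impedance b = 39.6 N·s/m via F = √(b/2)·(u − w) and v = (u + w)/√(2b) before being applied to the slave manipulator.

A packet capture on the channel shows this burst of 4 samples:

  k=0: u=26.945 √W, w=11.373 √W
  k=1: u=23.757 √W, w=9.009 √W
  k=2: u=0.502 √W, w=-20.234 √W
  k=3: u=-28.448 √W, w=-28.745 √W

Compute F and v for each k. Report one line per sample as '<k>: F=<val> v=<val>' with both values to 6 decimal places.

0: F=69.291026 v=4.305665
1: F=65.624457 v=3.681805
2: F=92.269375 v=-2.217219
3: F=1.321567 v=-6.426585

k=0: u−w=15.572000, u+w=38.318000; √(b/2)=4.449719, √(2b)=8.899438; F=4.449719×15.572=69.291026, v=38.318000/8.899438=4.305665
k=1: u−w=14.748000, u+w=32.766000; √(b/2)=4.449719, √(2b)=8.899438; F=4.449719×14.748=65.624457, v=32.766000/8.899438=3.681805
k=2: u−w=20.736000, u+w=-19.732000; √(b/2)=4.449719, √(2b)=8.899438; F=4.449719×20.736=92.269375, v=-19.732000/8.899438=-2.217219
k=3: u−w=0.297000, u+w=-57.193000; √(b/2)=4.449719, √(2b)=8.899438; F=4.449719×0.297=1.321567, v=-57.193000/8.899438=-6.426585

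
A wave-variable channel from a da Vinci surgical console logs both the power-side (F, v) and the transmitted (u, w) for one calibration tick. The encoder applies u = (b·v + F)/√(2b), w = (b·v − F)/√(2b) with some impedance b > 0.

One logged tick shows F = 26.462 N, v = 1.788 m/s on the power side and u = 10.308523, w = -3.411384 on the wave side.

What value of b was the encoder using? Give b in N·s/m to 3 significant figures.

b = 7.44 N·s/m

u + w = 6.897139;  u + w = √(2b)·v, so √(2b) = 6.897139/1.788 = 3.857460.
b = (√(2b))²/2 = 14.880000/2 = 7.440000.
(Check via u − w = 2F/√(2b): u − w = 13.719907, 2F/√(2b) = 13.719908.)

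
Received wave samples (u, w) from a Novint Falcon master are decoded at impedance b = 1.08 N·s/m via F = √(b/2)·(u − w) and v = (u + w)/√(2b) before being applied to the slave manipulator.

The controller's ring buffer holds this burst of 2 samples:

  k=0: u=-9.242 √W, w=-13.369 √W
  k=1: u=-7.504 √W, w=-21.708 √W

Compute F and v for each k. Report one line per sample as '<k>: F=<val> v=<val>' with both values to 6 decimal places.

k=0: u−w=4.127000, u+w=-22.611000; √(b/2)=0.734847, √(2b)=1.469694; F=0.734847×4.127=3.032713, v=-22.611000/1.469694=-15.384837
k=1: u−w=14.204000, u+w=-29.212000; √(b/2)=0.734847, √(2b)=1.469694; F=0.734847×14.204=10.437766, v=-29.212000/1.469694=-19.876248

0: F=3.032713 v=-15.384837
1: F=10.437766 v=-19.876248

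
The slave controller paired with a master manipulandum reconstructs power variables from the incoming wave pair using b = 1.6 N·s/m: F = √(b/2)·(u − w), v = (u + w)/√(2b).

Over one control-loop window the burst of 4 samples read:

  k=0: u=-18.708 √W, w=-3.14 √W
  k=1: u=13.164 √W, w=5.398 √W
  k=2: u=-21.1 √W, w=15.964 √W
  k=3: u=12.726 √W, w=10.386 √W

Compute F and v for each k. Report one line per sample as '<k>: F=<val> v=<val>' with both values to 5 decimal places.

0: F=-13.92444 v=-12.21340
1: F=6.94612 v=10.37647
2: F=-33.15105 v=-2.87111
3: F=2.09296 v=12.92000

k=0: u−w=-15.56800, u+w=-21.84800; √(b/2)=0.89443, √(2b)=1.78885; F=0.89443×(-15.568)=-13.92444, v=-21.84800/1.78885=-12.21340
k=1: u−w=7.76600, u+w=18.56200; √(b/2)=0.89443, √(2b)=1.78885; F=0.89443×7.766=6.94612, v=18.56200/1.78885=10.37647
k=2: u−w=-37.06400, u+w=-5.13600; √(b/2)=0.89443, √(2b)=1.78885; F=0.89443×(-37.064)=-33.15105, v=-5.13600/1.78885=-2.87111
k=3: u−w=2.34000, u+w=23.11200; √(b/2)=0.89443, √(2b)=1.78885; F=0.89443×2.34=2.09296, v=23.11200/1.78885=12.92000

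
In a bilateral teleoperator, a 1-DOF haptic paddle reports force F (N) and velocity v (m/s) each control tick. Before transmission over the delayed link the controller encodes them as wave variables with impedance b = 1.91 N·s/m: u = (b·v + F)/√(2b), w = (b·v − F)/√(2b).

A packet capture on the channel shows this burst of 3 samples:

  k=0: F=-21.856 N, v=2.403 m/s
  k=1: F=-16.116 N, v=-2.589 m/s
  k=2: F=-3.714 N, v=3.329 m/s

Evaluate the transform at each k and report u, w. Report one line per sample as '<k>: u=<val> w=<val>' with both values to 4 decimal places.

0: u=-8.8342 w=13.5308
1: u=-10.7757 w=5.7156
2: u=1.3530 w=5.1535

k=0: b·v=1.91×2.403=4.5897; √(2b)=1.9545; u=(4.5897+(-21.856))/1.9545=-8.8342, w=(4.5897−(-21.856))/1.9545=13.5308
k=1: b·v=1.91×(-2.589)=-4.9450; √(2b)=1.9545; u=(-4.9450+(-16.116))/1.9545=-10.7757, w=(-4.9450−(-16.116))/1.9545=5.7156
k=2: b·v=1.91×3.329=6.3584; √(2b)=1.9545; u=(6.3584+(-3.714))/1.9545=1.3530, w=(6.3584−(-3.714))/1.9545=5.1535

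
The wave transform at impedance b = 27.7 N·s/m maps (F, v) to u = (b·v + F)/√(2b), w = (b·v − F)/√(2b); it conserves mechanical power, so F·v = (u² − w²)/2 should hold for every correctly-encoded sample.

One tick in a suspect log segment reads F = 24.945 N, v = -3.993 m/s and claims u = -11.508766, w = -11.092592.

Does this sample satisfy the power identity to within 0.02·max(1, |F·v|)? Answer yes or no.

F·v = 24.945×(-3.993) = -99.605385 W.
(u² − w²)/2 = (132.451695 − 123.045597)/2 = 4.703049 W.
|Δ| = 104.308434;  2% of max(1, |F·v|) = 1.992108.

no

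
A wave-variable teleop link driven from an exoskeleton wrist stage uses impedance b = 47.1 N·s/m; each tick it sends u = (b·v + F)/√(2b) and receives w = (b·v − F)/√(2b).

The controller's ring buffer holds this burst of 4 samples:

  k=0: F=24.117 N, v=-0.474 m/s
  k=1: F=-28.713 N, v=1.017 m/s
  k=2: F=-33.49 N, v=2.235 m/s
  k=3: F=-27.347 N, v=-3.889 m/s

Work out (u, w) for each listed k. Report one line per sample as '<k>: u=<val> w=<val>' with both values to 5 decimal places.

0: u=0.18459 w=-4.78508
1: u=1.97696 w=7.89371
2: u=7.39552 w=14.29665
3: u=-21.69030 w=-16.05504

k=0: b·v=47.1×(-0.474)=-22.32540; √(2b)=9.70567; u=(-22.32540+24.117)/9.70567=0.18459, w=(-22.32540−24.117)/9.70567=-4.78508
k=1: b·v=47.1×1.017=47.90070; √(2b)=9.70567; u=(47.90070+(-28.713))/9.70567=1.97696, w=(47.90070−(-28.713))/9.70567=7.89371
k=2: b·v=47.1×2.235=105.26850; √(2b)=9.70567; u=(105.26850+(-33.49))/9.70567=7.39552, w=(105.26850−(-33.49))/9.70567=14.29665
k=3: b·v=47.1×(-3.889)=-183.17190; √(2b)=9.70567; u=(-183.17190+(-27.347))/9.70567=-21.69030, w=(-183.17190−(-27.347))/9.70567=-16.05504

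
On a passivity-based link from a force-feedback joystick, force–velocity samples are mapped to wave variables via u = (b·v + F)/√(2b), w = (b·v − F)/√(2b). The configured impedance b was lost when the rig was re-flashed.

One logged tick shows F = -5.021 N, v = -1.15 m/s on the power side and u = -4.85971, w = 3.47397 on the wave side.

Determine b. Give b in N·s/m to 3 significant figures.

b = 0.726 N·s/m

u + w = -1.38574;  u + w = √(2b)·v, so √(2b) = -1.38574/(-1.15) = 1.20499.
b = (√(2b))²/2 = 1.45200/2 = 0.72600.
(Check via u − w = 2F/√(2b): u − w = -8.33368, 2F/√(2b) = -8.33367.)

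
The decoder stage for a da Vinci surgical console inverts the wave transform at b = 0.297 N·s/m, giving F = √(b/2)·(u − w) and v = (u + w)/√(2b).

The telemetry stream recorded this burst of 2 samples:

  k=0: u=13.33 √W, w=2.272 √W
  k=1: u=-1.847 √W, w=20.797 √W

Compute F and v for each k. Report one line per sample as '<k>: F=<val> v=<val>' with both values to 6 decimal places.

0: F=4.261277 v=20.243568
1: F=-8.726023 v=24.587592

k=0: u−w=11.058000, u+w=15.602000; √(b/2)=0.385357, √(2b)=0.770714; F=0.385357×11.058=4.261277, v=15.602000/0.770714=20.243568
k=1: u−w=-22.644000, u+w=18.950000; √(b/2)=0.385357, √(2b)=0.770714; F=0.385357×(-22.644)=-8.726023, v=18.950000/0.770714=24.587592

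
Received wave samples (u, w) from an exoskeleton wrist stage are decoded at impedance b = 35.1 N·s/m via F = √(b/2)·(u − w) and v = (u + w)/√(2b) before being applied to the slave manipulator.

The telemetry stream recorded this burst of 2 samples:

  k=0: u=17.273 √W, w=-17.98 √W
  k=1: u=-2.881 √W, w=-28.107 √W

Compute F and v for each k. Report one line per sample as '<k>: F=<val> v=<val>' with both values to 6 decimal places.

k=0: u−w=35.253000, u+w=-0.707000; √(b/2)=4.189272, √(2b)=8.378544; F=4.189272×35.253=147.684406, v=-0.707000/8.378544=-0.084382
k=1: u−w=25.226000, u+w=-30.988000; √(b/2)=4.189272, √(2b)=8.378544; F=4.189272×25.226=105.678576, v=-30.988000/8.378544=-3.698495

0: F=147.684406 v=-0.084382
1: F=105.678576 v=-3.698495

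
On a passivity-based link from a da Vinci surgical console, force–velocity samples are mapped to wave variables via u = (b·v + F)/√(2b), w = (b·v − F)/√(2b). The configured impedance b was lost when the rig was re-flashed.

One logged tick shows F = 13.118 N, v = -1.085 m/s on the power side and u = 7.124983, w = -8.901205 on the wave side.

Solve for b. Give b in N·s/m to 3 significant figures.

b = 1.34 N·s/m

u + w = -1.776222;  u + w = √(2b)·v, so √(2b) = -1.776222/(-1.085) = 1.637071.
b = (√(2b))²/2 = 2.680001/2 = 1.340001.
(Check via u − w = 2F/√(2b): u − w = 16.026188, 2F/√(2b) = 16.026184.)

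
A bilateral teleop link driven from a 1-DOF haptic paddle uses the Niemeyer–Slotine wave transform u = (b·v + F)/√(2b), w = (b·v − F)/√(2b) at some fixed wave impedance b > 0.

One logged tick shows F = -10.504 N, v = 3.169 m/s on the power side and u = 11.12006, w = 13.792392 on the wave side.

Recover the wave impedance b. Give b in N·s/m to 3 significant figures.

b = 30.9 N·s/m

u + w = 24.912452;  u + w = √(2b)·v, so √(2b) = 24.912452/3.169 = 7.861298.
b = (√(2b))²/2 = 61.799999/2 = 30.900000.
(Check via u − w = 2F/√(2b): u − w = -2.672332, 2F/√(2b) = -2.672332.)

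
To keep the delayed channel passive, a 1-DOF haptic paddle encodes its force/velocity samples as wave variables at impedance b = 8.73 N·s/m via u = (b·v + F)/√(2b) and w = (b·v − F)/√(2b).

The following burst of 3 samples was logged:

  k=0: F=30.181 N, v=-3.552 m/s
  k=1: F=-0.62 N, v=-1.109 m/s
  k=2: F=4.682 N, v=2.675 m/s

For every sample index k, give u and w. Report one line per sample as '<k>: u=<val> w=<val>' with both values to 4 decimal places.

k=0: b·v=8.73×(-3.552)=-31.0090; √(2b)=4.1785; u=(-31.0090+30.181)/4.1785=-0.1981, w=(-31.0090−30.181)/4.1785=-14.6439
k=1: b·v=8.73×(-1.109)=-9.6816; √(2b)=4.1785; u=(-9.6816+(-0.62))/4.1785=-2.4654, w=(-9.6816−(-0.62))/4.1785=-2.1686
k=2: b·v=8.73×2.675=23.3528; √(2b)=4.1785; u=(23.3528+4.682)/4.1785=6.7093, w=(23.3528−4.682)/4.1785=4.4683

0: u=-0.1981 w=-14.6439
1: u=-2.4654 w=-2.1686
2: u=6.7093 w=4.4683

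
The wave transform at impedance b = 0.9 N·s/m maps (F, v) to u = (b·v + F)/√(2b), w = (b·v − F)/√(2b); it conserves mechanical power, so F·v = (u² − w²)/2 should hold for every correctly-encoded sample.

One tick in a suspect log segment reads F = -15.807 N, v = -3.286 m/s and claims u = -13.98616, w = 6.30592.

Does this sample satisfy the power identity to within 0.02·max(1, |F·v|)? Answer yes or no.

no

F·v = (-15.807)×(-3.286) = 51.94180 W.
(u² − w²)/2 = (195.61267 − 39.76463)/2 = 77.92402 W.
|Δ| = 25.98222;  2% of max(1, |F·v|) = 1.03884.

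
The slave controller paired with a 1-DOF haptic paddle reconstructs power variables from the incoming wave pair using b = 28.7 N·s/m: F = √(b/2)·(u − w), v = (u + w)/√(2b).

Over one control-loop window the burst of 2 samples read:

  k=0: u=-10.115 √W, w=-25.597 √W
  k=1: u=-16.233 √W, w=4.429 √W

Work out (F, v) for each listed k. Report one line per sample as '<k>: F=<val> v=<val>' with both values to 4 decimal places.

k=0: u−w=15.4820, u+w=-35.7120; √(b/2)=3.7881, √(2b)=7.5763; F=3.7881×15.482=58.6480, v=-35.7120/7.5763=-4.7137
k=1: u−w=-20.6620, u+w=-11.8040; √(b/2)=3.7881, √(2b)=7.5763; F=3.7881×(-20.662)=-78.2705, v=-11.8040/7.5763=-1.5580

0: F=58.6480 v=-4.7137
1: F=-78.2705 v=-1.5580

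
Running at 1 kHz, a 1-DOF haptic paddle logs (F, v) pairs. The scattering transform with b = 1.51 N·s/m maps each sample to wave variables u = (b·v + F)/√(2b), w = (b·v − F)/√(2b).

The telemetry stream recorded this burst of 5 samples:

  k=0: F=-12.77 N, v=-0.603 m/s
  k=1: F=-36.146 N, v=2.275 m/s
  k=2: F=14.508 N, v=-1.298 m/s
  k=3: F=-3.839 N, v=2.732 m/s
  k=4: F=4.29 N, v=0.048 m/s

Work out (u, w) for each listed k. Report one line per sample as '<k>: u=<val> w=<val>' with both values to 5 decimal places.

0: u=-7.87226 w=6.82436
1: u=-18.82292 w=22.77645
2: u=7.22057 w=-9.47626
3: u=0.16476 w=4.58295
4: u=2.51033 w=-2.42691

k=0: b·v=1.51×(-0.603)=-0.91053; √(2b)=1.73781; u=(-0.91053+(-12.77))/1.73781=-7.87226, w=(-0.91053−(-12.77))/1.73781=6.82436
k=1: b·v=1.51×2.275=3.43525; √(2b)=1.73781; u=(3.43525+(-36.146))/1.73781=-18.82292, w=(3.43525−(-36.146))/1.73781=22.77645
k=2: b·v=1.51×(-1.298)=-1.95998; √(2b)=1.73781; u=(-1.95998+14.508)/1.73781=7.22057, w=(-1.95998−14.508)/1.73781=-9.47626
k=3: b·v=1.51×2.732=4.12532; √(2b)=1.73781; u=(4.12532+(-3.839))/1.73781=0.16476, w=(4.12532−(-3.839))/1.73781=4.58295
k=4: b·v=1.51×0.048=0.07248; √(2b)=1.73781; u=(0.07248+4.29)/1.73781=2.51033, w=(0.07248−4.29)/1.73781=-2.42691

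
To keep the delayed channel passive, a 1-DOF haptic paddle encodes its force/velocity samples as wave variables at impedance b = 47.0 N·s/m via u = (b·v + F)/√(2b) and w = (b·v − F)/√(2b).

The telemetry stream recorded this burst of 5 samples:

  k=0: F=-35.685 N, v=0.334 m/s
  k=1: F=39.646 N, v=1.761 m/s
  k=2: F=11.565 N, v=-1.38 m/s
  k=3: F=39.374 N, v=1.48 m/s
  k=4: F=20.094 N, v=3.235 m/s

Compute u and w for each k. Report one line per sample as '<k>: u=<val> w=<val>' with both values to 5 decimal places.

0: u=-2.06150 w=5.29975
1: u=12.62594 w=4.44759
2: u=-5.49696 w=-7.88264
3: u=11.23568 w=3.11345
4: u=17.75478 w=13.60971

k=0: b·v=47.0×0.334=15.69800; √(2b)=9.69536; u=(15.69800+(-35.685))/9.69536=-2.06150, w=(15.69800−(-35.685))/9.69536=5.29975
k=1: b·v=47.0×1.761=82.76700; √(2b)=9.69536; u=(82.76700+39.646)/9.69536=12.62594, w=(82.76700−39.646)/9.69536=4.44759
k=2: b·v=47.0×(-1.38)=-64.86000; √(2b)=9.69536; u=(-64.86000+11.565)/9.69536=-5.49696, w=(-64.86000−11.565)/9.69536=-7.88264
k=3: b·v=47.0×1.48=69.56000; √(2b)=9.69536; u=(69.56000+39.374)/9.69536=11.23568, w=(69.56000−39.374)/9.69536=3.11345
k=4: b·v=47.0×3.235=152.04500; √(2b)=9.69536; u=(152.04500+20.094)/9.69536=17.75478, w=(152.04500−20.094)/9.69536=13.60971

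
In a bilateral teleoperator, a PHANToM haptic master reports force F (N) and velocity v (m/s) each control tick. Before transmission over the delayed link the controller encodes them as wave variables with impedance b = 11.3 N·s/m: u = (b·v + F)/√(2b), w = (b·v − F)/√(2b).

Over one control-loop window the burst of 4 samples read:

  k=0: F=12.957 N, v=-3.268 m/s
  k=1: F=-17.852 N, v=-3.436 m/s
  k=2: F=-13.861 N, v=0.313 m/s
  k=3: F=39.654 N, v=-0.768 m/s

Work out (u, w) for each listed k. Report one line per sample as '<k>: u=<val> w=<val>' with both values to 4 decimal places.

0: u=-5.0424 w=-10.4935
1: u=-11.9225 w=-4.4121
2: u=-2.1717 w=3.6597
3: u=6.5158 w=-10.1668

k=0: b·v=11.3×(-3.268)=-36.9284; √(2b)=4.7539; u=(-36.9284+12.957)/4.7539=-5.0424, w=(-36.9284−12.957)/4.7539=-10.4935
k=1: b·v=11.3×(-3.436)=-38.8268; √(2b)=4.7539; u=(-38.8268+(-17.852))/4.7539=-11.9225, w=(-38.8268−(-17.852))/4.7539=-4.4121
k=2: b·v=11.3×0.313=3.5369; √(2b)=4.7539; u=(3.5369+(-13.861))/4.7539=-2.1717, w=(3.5369−(-13.861))/4.7539=3.6597
k=3: b·v=11.3×(-0.768)=-8.6784; √(2b)=4.7539; u=(-8.6784+39.654)/4.7539=6.5158, w=(-8.6784−39.654)/4.7539=-10.1668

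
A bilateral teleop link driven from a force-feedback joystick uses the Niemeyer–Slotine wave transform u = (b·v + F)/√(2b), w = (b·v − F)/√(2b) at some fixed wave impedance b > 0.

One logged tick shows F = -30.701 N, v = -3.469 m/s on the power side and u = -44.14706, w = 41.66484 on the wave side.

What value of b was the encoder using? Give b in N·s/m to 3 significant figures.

b = 0.256 N·s/m

u + w = -2.4822;  u + w = √(2b)·v, so √(2b) = -2.4822/(-3.469) = 0.7155.
b = (√(2b))²/2 = 0.5120/2 = 0.2560.
(Check via u − w = 2F/√(2b): u − w = -85.8119, 2F/√(2b) = -85.8117.)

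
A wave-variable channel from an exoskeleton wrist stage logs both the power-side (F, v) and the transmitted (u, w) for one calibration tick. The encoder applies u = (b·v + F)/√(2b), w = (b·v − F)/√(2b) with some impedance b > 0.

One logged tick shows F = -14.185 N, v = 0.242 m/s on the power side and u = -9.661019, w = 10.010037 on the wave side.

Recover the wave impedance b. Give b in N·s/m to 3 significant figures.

b = 1.04 N·s/m

u + w = 0.349018;  u + w = √(2b)·v, so √(2b) = 0.349018/0.242 = 1.442223.
b = (√(2b))²/2 = 2.080008/2 = 1.040004.
(Check via u − w = 2F/√(2b): u − w = -19.671056, 2F/√(2b) = -19.671020.)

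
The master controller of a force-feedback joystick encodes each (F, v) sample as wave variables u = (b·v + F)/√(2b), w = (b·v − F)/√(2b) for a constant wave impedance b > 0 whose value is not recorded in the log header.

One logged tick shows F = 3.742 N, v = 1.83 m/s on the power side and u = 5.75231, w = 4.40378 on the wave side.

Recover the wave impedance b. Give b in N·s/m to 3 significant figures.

u + w = 10.15609;  u + w = √(2b)·v, so √(2b) = 10.15609/1.83 = 5.54978.
b = (√(2b))²/2 = 30.80001/2 = 15.40001.
(Check via u − w = 2F/√(2b): u − w = 1.34853, 2F/√(2b) = 1.34852.)

b = 15.4 N·s/m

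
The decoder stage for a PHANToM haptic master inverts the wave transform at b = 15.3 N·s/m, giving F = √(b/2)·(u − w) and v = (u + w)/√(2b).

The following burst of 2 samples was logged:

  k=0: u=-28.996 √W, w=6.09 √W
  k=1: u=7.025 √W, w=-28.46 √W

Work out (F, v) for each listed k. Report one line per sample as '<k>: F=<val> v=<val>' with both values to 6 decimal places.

k=0: u−w=-35.086000, u+w=-22.906000; √(b/2)=2.765863, √(2b)=5.531727; F=2.765863×(-35.086)=-97.043081, v=-22.906000/5.531727=-4.140841
k=1: u−w=35.485000, u+w=-21.435000; √(b/2)=2.765863, √(2b)=5.531727; F=2.765863×35.485=98.146661, v=-21.435000/5.531727=-3.874920

0: F=-97.043081 v=-4.140841
1: F=98.146661 v=-3.874920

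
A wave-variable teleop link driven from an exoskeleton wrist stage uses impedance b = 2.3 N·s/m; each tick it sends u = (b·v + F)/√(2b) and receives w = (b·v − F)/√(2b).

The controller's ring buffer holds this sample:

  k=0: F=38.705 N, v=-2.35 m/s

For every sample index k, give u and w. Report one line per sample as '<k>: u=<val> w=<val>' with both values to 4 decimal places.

0: u=15.5262 w=-20.5664

k=0: b·v=2.3×(-2.35)=-5.4050; √(2b)=2.1448; u=(-5.4050+38.705)/2.1448=15.5262, w=(-5.4050−38.705)/2.1448=-20.5664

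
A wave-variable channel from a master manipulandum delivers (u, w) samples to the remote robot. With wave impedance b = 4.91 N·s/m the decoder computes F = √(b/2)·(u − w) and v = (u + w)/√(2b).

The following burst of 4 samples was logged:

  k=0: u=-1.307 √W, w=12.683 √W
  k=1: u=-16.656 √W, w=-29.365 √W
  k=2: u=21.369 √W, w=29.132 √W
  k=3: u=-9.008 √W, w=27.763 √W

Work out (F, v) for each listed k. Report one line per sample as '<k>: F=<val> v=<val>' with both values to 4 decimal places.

k=0: u−w=-13.9900, u+w=11.3760; √(b/2)=1.5668, √(2b)=3.1337; F=1.5668×(-13.99)=-21.9201, v=11.3760/3.1337=3.6302
k=1: u−w=12.7090, u+w=-46.0210; √(b/2)=1.5668, √(2b)=3.1337; F=1.5668×12.709=19.9130, v=-46.0210/3.1337=-14.6859
k=2: u−w=-7.7630, u+w=50.5010; √(b/2)=1.5668, √(2b)=3.1337; F=1.5668×(-7.763)=-12.1634, v=50.5010/3.1337=16.1155
k=3: u−w=-36.7710, u+w=18.7550; √(b/2)=1.5668, √(2b)=3.1337; F=1.5668×(-36.771)=-57.6144, v=18.7550/3.1337=5.9850

0: F=-21.9201 v=3.6302
1: F=19.9130 v=-14.6859
2: F=-12.1634 v=16.1155
3: F=-57.6144 v=5.9850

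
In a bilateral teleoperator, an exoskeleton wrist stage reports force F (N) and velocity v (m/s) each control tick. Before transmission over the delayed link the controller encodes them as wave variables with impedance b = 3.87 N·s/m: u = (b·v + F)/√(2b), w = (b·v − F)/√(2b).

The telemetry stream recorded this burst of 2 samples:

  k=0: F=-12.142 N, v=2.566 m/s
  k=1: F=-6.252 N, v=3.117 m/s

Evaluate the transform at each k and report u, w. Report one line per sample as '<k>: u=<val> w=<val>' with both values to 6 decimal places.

0: u=-0.794936 w=7.933768
1: u=2.088645 w=6.583115

k=0: b·v=3.87×2.566=9.930420; √(2b)=2.782086; u=(9.930420+(-12.142))/2.782086=-0.794936, w=(9.930420−(-12.142))/2.782086=7.933768
k=1: b·v=3.87×3.117=12.062790; √(2b)=2.782086; u=(12.062790+(-6.252))/2.782086=2.088645, w=(12.062790−(-6.252))/2.782086=6.583115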